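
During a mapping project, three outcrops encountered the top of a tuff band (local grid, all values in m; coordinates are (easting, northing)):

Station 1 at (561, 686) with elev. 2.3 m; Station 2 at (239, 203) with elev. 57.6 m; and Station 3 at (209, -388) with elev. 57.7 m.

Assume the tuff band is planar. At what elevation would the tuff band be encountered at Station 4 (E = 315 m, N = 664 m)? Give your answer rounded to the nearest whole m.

48 m

Let the plane be z = a·E + b·N + c.
Station 2−Station 1: −322a − 483b = 55.3;  Station 3−Station 1: −352a − 1074b = 55.4.
Solving gives a = −0.18562, b = 0.00925.
Then c = 2.3 − a·561 − b·686 = 100.08.
At (315, 664): z = −58.5 + 6.1 + 100.08 = 47.8 m.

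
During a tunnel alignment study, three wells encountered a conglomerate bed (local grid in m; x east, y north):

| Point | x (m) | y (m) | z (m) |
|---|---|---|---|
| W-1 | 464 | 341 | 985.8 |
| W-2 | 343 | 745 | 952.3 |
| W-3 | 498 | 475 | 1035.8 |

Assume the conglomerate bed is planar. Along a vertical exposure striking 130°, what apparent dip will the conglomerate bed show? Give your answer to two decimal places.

Two edge vectors: W-1→W-2 = (-121, 404, -33.5), W-1→W-3 = (34, 134, 50).
Normal n = (W-1→W-2) × (W-1→W-3) = (24689, 4911, -29950).
So ∂z/∂x = −n_x/n_z = 0.82434 and ∂z/∂y = −n_y/n_z = 0.16397.
Unit vector along 130° is (sin 130°, cos 130°) = (0.7660, -0.6428).
Slope in that direction = a·(0.7660) + b·(-0.6428) = 0.52608.
Apparent dip = arctan|0.52608| = 27.75° (true dip is 40.0°, so apparent ≤ true as expected).

27.75°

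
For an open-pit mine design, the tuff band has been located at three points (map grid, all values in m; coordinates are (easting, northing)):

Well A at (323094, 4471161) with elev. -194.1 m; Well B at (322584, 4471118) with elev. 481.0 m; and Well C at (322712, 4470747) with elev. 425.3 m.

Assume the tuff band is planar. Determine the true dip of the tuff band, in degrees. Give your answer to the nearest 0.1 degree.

Let the plane be z = a·E + b·N + c.
Well B−Well A: −510a − 43b = 675.1;  Well C−Well A: −382a − 414b = 619.4.
Solving gives a = −1.29861, b = −0.29790.
Gradient magnitude |∇z| = √(a² + b²) = √(1.68638 + 0.08875) = 1.33234.
True dip = arctan(1.33234) = 53.1°, dipping toward ENE (azimuth ≈ 077°).

53.1°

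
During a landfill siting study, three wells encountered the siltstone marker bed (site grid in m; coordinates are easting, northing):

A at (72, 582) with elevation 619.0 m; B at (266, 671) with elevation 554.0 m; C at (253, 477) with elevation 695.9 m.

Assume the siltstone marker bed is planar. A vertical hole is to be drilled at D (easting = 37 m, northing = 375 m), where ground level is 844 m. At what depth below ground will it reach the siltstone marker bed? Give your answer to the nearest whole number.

74 m

Let the plane be z = a·easting + b·northing + c.
B−A: 194a + 89b = −65;  C−A: 181a − 105b = 76.9.
Solving gives a = 0.00052, b = −0.73148.
Then c = 619 − a·72 − b·582 = 1044.68.
At (37, 375): z_contact = 0.0 − 274.3 + 1044.68 = 770.4 m.
Depth below ground = 844 − 770.4 = 74 m.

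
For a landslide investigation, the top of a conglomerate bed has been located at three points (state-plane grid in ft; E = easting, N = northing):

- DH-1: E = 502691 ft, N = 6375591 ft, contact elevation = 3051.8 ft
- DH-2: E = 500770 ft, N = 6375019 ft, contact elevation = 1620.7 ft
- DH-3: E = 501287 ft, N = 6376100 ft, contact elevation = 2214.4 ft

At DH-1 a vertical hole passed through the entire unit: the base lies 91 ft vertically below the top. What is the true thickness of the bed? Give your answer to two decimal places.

74.05 ft

Let the plane be z = a·E + b·N + c.
DH-2−DH-1: −1921a − 572b = −1431.1;  DH-3−DH-1: −1404a + 509b = −837.4.
Solving gives a = 0.67799, b = 0.22496.
|∇z| = √(a²+b²) = 0.71434, so dip δ = arctan(0.71434) = 35.54°.
True thickness = vertical thickness × cos δ = 91 × cos 35.54° = 74.05 ft.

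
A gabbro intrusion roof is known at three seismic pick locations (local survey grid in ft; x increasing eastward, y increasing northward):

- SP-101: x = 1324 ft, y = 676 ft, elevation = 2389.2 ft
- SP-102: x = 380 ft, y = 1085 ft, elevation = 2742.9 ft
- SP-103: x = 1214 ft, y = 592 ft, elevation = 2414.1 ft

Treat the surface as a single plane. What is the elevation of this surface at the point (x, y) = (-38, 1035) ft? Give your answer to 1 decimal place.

Two edge vectors: SP-101→SP-102 = (-944, 409, 353.7), SP-101→SP-103 = (-110, -84, 24.9).
Normal n = (SP-101→SP-102) × (SP-101→SP-103) = (39894.9, -15401.4, 124286).
So ∂z/∂x = −n_x/n_z = −0.320993 and ∂z/∂y = −n_y/n_z = 0.123919.
Intercept c from SP-101: 2389.2 + 424.99 − 83.77 = 2730.43.
At (-38, 1035): z = 12.2 + 128.3 + 2730.43 = 2870.9 ft.

2870.9 ft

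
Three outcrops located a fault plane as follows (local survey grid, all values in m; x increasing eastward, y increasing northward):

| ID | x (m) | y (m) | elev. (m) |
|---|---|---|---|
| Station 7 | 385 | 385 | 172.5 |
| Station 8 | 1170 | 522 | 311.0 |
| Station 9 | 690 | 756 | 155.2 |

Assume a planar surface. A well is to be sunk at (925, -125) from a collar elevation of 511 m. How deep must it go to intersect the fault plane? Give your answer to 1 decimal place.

Two edge vectors: Station 7→Station 8 = (785, 137, 138.5), Station 7→Station 9 = (305, 371, -17.3).
Normal n = (Station 7→Station 8) × (Station 7→Station 9) = (-53753.6, 55823, 249450).
So ∂z/∂x = −n_x/n_z = 0.215488 and ∂z/∂y = −n_y/n_z = −0.223784.
Intercept c from Station 7: 172.5 − 82.96 + 86.16 = 175.69.
At (925, -125): z_contact = 199.33 + 27.97 + 175.69 = 402.99 m.
Depth below ground = 511 − 402.99 = 108.0 m.

108.0 m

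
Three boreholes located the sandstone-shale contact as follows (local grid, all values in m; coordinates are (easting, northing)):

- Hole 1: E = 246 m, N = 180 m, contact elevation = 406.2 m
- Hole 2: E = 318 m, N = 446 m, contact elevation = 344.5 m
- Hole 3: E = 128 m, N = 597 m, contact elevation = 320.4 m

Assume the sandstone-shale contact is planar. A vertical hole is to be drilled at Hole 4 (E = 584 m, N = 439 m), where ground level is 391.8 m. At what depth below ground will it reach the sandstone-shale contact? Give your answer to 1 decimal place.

58.4 m

Let the plane be z = a·E + b·N + c.
Hole 2−Hole 1: 72a + 266b = −61.7;  Hole 3−Hole 1: −118a + 417b = −85.8.
Solving gives a = −0.04732, b = −0.21915.
Then c = 406.2 − a·246 − b·180 = 457.29.
At (584, 439): z_contact = −27.64 − 96.21 + 457.29 = 333.45 m.
Depth below ground = 391.8 − 333.45 = 58.4 m.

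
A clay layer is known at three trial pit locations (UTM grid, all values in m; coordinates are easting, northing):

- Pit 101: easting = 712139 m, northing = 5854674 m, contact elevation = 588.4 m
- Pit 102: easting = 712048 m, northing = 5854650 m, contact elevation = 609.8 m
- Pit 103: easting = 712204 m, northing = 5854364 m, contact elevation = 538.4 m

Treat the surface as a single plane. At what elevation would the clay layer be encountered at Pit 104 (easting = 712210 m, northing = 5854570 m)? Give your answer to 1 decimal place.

Two edge vectors: Pit 101→Pit 102 = (-91, -24, 21.4), Pit 101→Pit 103 = (65, -310, -50).
Normal n = (Pit 101→Pit 102) × (Pit 101→Pit 103) = (7834, -3159, 29770).
So ∂z/∂easting = −n_x/n_z = −0.263150823 and ∂z/∂northing = −n_y/n_z = 0.106113537.
Intercept c from Pit 101: 588.4 + 187399.96 − 621260.17 = −433271.80.
At (712210, 5854570): z = −187418.6 + 621249.1 − 433271.80 = 558.7 m.

558.7 m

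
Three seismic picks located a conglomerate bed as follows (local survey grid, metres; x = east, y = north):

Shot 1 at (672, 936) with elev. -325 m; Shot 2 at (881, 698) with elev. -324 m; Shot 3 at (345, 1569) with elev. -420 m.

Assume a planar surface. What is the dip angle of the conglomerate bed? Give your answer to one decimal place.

Two edge vectors: Shot 1→Shot 2 = (209, -238, 1), Shot 1→Shot 3 = (-327, 633, -95).
Normal n = (Shot 1→Shot 2) × (Shot 1→Shot 3) = (21977, 19528, 54471).
So ∂z/∂x = −n_x/n_z = −0.40346 and ∂z/∂y = −n_y/n_z = −0.35850.
Gradient magnitude |∇z| = √(a² + b²) = √(0.16278 + 0.12852) = 0.53973.
True dip = arctan(0.53973) = 28.4°, dipping toward NE (azimuth ≈ 048°).

28.4°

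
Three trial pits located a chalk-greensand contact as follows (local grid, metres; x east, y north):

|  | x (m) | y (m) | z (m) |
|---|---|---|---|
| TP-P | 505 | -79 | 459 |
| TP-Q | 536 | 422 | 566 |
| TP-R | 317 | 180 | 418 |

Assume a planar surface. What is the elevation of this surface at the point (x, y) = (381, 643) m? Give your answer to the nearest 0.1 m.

Two edge vectors: TP-P→TP-Q = (31, 501, 107), TP-P→TP-R = (-188, 259, -41).
Normal n = (TP-P→TP-Q) × (TP-P→TP-R) = (-48254, -18845, 102217).
So ∂z/∂x = −n_x/n_z = 0.47207 and ∂z/∂y = −n_y/n_z = 0.18436.
Intercept c from TP-P: 459 − 238.40 + 14.56 = 235.17.
At (381, 643): z = 179.9 + 118.5 + 235.17 = 533.6 m.

533.6 m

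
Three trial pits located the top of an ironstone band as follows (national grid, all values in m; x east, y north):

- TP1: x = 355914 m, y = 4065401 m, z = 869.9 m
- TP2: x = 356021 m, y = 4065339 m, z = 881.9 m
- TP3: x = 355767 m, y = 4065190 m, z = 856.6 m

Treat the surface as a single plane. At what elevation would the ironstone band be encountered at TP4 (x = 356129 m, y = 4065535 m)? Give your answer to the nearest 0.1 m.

Two edge vectors: TP1→TP2 = (107, -62, 12), TP1→TP3 = (-147, -211, -13.3).
Normal n = (TP1→TP2) × (TP1→TP3) = (3356.6, -340.9, -31691).
So ∂z/∂x = −n_x/n_z = 0.105916506 and ∂z/∂y = −n_y/n_z = −0.010756997.
Intercept c from TP1: 869.9 − 37697.17 + 43731.51 = 6904.24.
At (356129, 4065535): z = 37719.9 − 43732.9 + 6904.24 = 891.2 m.

891.2 m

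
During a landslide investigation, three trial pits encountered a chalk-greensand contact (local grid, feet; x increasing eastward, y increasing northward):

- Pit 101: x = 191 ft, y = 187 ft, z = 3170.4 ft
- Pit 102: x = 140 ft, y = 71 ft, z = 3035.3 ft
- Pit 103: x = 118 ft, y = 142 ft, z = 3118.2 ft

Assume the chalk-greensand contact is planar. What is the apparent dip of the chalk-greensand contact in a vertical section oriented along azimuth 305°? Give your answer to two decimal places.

33.91°

Let the plane be z = a·x + b·y + c.
Pit 102−Pit 101: −51a − 116b = −135.1;  Pit 103−Pit 101: −73a − 45b = −52.2.
Solving gives a = −0.00394, b = 1.16639.
Unit vector along 305° is (sin 305°, cos 305°) = (-0.8192, 0.5736).
Slope in that direction = a·(-0.8192) + b·(0.5736) = 0.67224.
Apparent dip = arctan|0.67224| = 33.91° (true dip is 49.4°, so apparent ≤ true as expected).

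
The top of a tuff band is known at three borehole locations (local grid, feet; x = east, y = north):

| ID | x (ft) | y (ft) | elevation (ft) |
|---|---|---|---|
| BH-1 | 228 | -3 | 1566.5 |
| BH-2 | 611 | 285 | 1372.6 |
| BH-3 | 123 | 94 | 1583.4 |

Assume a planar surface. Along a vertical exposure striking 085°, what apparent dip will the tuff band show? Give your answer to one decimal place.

20.2°

Two edge vectors: BH-1→BH-2 = (383, 288, -193.9), BH-1→BH-3 = (-105, 97, 16.9).
Normal n = (BH-1→BH-2) × (BH-1→BH-3) = (23675.5, 13886.8, 67391).
So ∂z/∂x = −n_x/n_z = −0.35132 and ∂z/∂y = −n_y/n_z = −0.20606.
Unit vector along 085° is (sin 85°, cos 85°) = (0.9962, 0.0872).
Slope in that direction = a·(0.9962) + b·(0.0872) = −0.36794.
Apparent dip = arctan|0.36794| = 20.2° (true dip is 22.2°, so apparent ≤ true as expected).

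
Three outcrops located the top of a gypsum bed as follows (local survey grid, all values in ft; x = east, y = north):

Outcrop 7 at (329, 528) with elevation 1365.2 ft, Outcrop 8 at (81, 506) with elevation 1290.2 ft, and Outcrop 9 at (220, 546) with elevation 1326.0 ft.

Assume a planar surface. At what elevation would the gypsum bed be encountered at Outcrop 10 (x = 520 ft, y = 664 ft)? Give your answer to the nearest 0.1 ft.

1396.1 ft

Let the plane be z = a·x + b·y + c.
Outcrop 8−Outcrop 7: −248a − 22b = −75;  Outcrop 9−Outcrop 7: −109a + 18b = −39.2.
Solving gives a = 0.32241, b = −0.22539.
Then c = 1365.2 − a·329 − b·528 = 1378.13.
At (520, 664): z = 167.7 − 149.7 + 1378.13 = 1396.1 ft.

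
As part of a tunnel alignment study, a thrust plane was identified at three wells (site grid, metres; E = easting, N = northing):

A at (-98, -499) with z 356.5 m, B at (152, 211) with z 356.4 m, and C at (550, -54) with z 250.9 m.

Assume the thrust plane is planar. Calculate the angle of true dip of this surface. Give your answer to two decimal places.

Two edge vectors: A→B = (250, 710, -0.1), A→C = (648, 445, -105.6).
Normal n = (A→B) × (A→C) = (-74931.5, 26335.2, -348830).
So ∂z/∂E = −n_x/n_z = −0.21481 and ∂z/∂N = −n_y/n_z = 0.07550.
Gradient magnitude |∇z| = √(a² + b²) = √(0.04614 + 0.00570) = 0.22769.
True dip = arctan(0.22769) = 12.83°, dipping toward ESE (azimuth ≈ 109°).

12.83°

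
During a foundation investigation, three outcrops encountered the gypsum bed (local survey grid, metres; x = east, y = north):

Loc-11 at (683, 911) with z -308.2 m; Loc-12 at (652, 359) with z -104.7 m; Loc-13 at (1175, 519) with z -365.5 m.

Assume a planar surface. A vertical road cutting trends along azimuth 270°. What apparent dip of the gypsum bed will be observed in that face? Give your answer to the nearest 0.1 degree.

Two edge vectors: Loc-11→Loc-12 = (-31, -552, 203.5), Loc-11→Loc-13 = (492, -392, -57.3).
Normal n = (Loc-11→Loc-12) × (Loc-11→Loc-13) = (111401.6, 98345.7, 283736).
So ∂z/∂x = −n_x/n_z = −0.39262 and ∂z/∂y = −n_y/n_z = −0.34661.
Unit vector along 270° is (sin 270°, cos 270°) = (-1.0000, -0.0000).
Slope in that direction = a·(-1.0000) + b·(-0.0000) = 0.39262.
Apparent dip = arctan|0.39262| = 21.4° (true dip is 27.6°, so apparent ≤ true as expected).

21.4°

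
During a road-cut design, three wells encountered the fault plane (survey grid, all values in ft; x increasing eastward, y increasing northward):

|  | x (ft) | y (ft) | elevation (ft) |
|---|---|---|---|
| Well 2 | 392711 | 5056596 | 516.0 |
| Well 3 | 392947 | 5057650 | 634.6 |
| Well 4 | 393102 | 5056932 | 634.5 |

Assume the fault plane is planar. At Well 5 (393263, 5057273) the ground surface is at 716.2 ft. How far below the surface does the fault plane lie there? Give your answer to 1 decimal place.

21.7 ft

Two edge vectors: Well 2→Well 3 = (236, 1054, 118.6), Well 2→Well 4 = (391, 336, 118.5).
Normal n = (Well 2→Well 3) × (Well 2→Well 4) = (85049.4, 18406.6, -332818).
So ∂z/∂x = −n_x/n_z = 0.255543270 and ∂z/∂y = −n_y/n_z = 0.055305302.
Intercept c from Well 2: 516 − 100354.65 − 279656.57 = −379495.22.
At (393263, 5057273): z_contact = 100495.71 + 279694.01 − 379495.22 = 694.50 ft.
Depth below ground = 716.2 − 694.50 = 21.7 ft.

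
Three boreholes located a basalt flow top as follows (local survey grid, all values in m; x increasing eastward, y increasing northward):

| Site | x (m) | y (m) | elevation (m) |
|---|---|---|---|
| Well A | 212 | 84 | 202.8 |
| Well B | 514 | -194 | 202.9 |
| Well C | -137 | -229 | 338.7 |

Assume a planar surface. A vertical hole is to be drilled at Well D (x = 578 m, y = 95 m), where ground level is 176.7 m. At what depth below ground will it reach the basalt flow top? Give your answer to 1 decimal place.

48.4 m

Two edge vectors: Well A→Well B = (302, -278, 0.1), Well A→Well C = (-349, -313, 135.9).
Normal n = (Well A→Well B) × (Well A→Well C) = (-37748.9, -41076.7, -191548).
So ∂z/∂x = −n_x/n_z = −0.19707 and ∂z/∂y = −n_y/n_z = −0.21445.
Intercept c from Well A: 202.8 + 41.78 + 18.01 = 262.59.
At (578, 95): z_contact = −113.91 − 20.37 + 262.59 = 128.31 m.
Depth below ground = 176.7 − 128.31 = 48.4 m.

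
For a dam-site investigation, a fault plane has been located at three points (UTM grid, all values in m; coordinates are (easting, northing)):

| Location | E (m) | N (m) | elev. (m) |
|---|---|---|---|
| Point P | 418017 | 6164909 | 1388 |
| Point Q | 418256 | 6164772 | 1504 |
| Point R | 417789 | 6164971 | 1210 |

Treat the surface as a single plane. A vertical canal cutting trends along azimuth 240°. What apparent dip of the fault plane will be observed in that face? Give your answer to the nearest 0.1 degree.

Let the plane be z = a·E + b·N + c.
Point Q−Point P: 239a − 137b = 116;  Point R−Point P: −228a + 62b = −178.
Solving gives a = 1.04727, b = 0.98027.
Unit vector along 240° is (sin 240°, cos 240°) = (-0.8660, -0.5000).
Slope in that direction = a·(-0.8660) + b·(-0.5000) = −1.39709.
Apparent dip = arctan|1.39709| = 54.4° (true dip is 55.1°, so apparent ≤ true as expected).

54.4°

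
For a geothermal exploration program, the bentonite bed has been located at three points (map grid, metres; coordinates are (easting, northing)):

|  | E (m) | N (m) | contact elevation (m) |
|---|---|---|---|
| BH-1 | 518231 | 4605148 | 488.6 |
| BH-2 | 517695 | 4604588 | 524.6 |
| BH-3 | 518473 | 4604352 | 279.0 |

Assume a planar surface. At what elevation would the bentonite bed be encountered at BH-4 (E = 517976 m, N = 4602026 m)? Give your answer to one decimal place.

-20.7 m

Two edge vectors: BH-1→BH-2 = (-536, -560, 36), BH-1→BH-3 = (242, -796, -209.6).
Normal n = (BH-1→BH-2) × (BH-1→BH-3) = (146032, -103633.6, 562176).
So ∂z/∂E = −n_x/n_z = −0.259762067 and ∂z/∂N = −n_y/n_z = 0.184343693.
Intercept c from BH-1: 488.6 + 134616.76 − 848929.99 = −713824.63.
At (517976, 4602026): z = −134550.5 + 848354.5 − 713824.63 = -20.7 m.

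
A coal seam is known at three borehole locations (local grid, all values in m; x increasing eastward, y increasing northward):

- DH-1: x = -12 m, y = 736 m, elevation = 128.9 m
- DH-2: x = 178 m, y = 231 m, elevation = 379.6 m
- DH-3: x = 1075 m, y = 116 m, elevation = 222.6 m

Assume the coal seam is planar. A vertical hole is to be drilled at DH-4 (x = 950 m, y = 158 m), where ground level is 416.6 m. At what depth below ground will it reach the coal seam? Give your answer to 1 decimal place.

Let the plane be z = a·x + b·y + c.
DH-2−DH-1: 190a − 505b = 250.7;  DH-3−DH-1: 1087a − 620b = 93.7.
Solving gives a = −0.250769, b = −0.590785.
Then c = 128.9 − a·-12 − b·736 = 560.71.
At (950, 158): z_contact = −238.23 − 93.34 + 560.71 = 229.13 m.
Depth below ground = 416.6 − 229.13 = 187.5 m.

187.5 m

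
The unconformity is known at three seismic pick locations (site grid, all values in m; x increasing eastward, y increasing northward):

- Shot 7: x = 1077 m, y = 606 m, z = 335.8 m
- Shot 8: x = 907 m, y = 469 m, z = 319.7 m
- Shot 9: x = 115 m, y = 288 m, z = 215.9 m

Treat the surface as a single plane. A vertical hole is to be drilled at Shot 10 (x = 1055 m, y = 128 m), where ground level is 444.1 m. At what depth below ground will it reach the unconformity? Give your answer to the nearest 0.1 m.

Let the plane be z = a·x + b·y + c.
Shot 8−Shot 7: −170a − 137b = −16.1;  Shot 9−Shot 7: −962a − 318b = −119.9.
Solving gives a = 0.145451, b = −0.062969.
Then c = 335.8 − a·1077 − b·606 = 217.31.
At (1055, 128): z_contact = 153.45 − 8.06 + 217.31 = 362.70 m.
Depth below ground = 444.1 − 362.70 = 81.4 m.

81.4 m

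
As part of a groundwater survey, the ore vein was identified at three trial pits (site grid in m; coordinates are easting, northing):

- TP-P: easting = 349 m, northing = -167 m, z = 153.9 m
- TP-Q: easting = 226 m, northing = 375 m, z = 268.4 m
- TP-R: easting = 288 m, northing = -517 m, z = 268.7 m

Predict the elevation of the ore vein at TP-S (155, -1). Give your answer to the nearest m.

Let the plane be z = a·easting + b·northing + c.
TP-Q−TP-P: −123a + 542b = 114.5;  TP-R−TP-P: −61a − 350b = 114.8.
Solving gives a = −1.34403, b = −0.09376.
Then c = 153.9 − a·349 − b·-167 = 607.31.
At (155, -1): z = −208.3 + 0.1 + 607.31 = 399.1 m.

399 m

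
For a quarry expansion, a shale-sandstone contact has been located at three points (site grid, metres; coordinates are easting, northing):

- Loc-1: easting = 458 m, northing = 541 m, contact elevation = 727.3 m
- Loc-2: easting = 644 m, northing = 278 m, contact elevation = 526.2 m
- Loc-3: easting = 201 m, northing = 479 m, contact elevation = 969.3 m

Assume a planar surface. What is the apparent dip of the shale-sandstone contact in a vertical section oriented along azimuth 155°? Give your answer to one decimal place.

25.8°

Two edge vectors: Loc-1→Loc-2 = (186, -263, -201.1), Loc-1→Loc-3 = (-257, -62, 242).
Normal n = (Loc-1→Loc-2) × (Loc-1→Loc-3) = (-76114.2, 6670.7, -79123).
So ∂z/∂easting = −n_x/n_z = −0.96197 and ∂z/∂northing = −n_y/n_z = 0.08431.
Unit vector along 155° is (sin 155°, cos 155°) = (0.4226, -0.9063).
Slope in that direction = a·(0.4226) + b·(-0.9063) = −0.48296.
Apparent dip = arctan|0.48296| = 25.8° (true dip is 44.0°, so apparent ≤ true as expected).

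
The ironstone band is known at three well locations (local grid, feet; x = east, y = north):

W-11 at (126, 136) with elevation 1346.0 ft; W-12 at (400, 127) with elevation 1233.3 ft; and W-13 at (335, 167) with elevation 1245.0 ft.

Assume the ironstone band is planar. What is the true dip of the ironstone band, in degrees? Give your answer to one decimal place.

Two edge vectors: W-11→W-12 = (274, -9, -112.7), W-11→W-13 = (209, 31, -101).
Normal n = (W-11→W-12) × (W-11→W-13) = (4402.7, 4119.7, 10375).
So ∂z/∂x = −n_x/n_z = −0.42436 and ∂z/∂y = −n_y/n_z = −0.39708.
Gradient magnitude |∇z| = √(a² + b²) = √(0.18008 + 0.15767) = 0.58116.
True dip = arctan(0.58116) = 30.2°, dipping toward NE (azimuth ≈ 047°).

30.2°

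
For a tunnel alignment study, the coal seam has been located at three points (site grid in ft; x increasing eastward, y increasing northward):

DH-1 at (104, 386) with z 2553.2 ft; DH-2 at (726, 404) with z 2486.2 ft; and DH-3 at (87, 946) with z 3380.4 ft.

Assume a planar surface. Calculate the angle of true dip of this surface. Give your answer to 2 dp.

55.96°

Let the plane be z = a·x + b·y + c.
DH-2−DH-1: 622a + 18b = −67;  DH-3−DH-1: −17a + 560b = 827.2.
Solving gives a = −0.15033, b = 1.47258.
Gradient magnitude |∇z| = √(a² + b²) = √(0.02260 + 2.16849) = 1.48023.
True dip = arctan(1.48023) = 55.96°, dipping toward S (azimuth ≈ 174°).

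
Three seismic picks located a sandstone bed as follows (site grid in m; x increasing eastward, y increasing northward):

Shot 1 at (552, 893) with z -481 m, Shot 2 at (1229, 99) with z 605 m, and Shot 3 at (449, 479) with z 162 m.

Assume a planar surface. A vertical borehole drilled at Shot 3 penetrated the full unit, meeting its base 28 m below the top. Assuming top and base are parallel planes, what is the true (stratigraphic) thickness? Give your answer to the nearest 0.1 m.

Let the plane be z = a·x + b·y + c.
Shot 2−Shot 1: 677a − 794b = 1086;  Shot 3−Shot 1: −103a − 414b = 643.
Solving gives a = −0.16831, b = −1.51127.
|∇z| = √(a²+b²) = 1.52061, so dip δ = arctan(1.52061) = 56.67°.
True thickness = vertical thickness × cos δ = 28 × cos 56.67° = 15.4 m.

15.4 m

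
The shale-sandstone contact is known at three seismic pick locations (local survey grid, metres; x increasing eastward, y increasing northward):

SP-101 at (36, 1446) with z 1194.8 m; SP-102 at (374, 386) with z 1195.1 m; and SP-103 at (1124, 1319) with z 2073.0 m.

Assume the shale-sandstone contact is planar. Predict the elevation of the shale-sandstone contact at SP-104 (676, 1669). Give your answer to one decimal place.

Let the plane be z = a·x + b·y + c.
SP-102−SP-101: 338a − 1060b = 0.3;  SP-103−SP-101: 1088a − 127b = 878.2.
Solving gives a = 0.838340, b = 0.267037.
Then c = 1194.8 − a·36 − b·1446 = 778.48.
At (676, 1669): z = 566.7 + 445.7 + 778.48 = 1790.9 m.

1790.9 m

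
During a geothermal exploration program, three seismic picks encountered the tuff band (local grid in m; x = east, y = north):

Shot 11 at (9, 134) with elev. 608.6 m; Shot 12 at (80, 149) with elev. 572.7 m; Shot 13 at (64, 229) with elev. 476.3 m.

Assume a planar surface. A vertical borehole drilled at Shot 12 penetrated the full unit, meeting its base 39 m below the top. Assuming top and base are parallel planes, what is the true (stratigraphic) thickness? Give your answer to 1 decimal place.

24.1 m

Let the plane be z = a·x + b·y + c.
Shot 12−Shot 11: 71a + 15b = −35.9;  Shot 13−Shot 11: 55a + 95b = −132.3.
Solving gives a = −0.24088, b = −1.25318.
|∇z| = √(a²+b²) = 1.27612, so dip δ = arctan(1.27612) = 51.92°.
True thickness = vertical thickness × cos δ = 39 × cos 51.92° = 24.1 m.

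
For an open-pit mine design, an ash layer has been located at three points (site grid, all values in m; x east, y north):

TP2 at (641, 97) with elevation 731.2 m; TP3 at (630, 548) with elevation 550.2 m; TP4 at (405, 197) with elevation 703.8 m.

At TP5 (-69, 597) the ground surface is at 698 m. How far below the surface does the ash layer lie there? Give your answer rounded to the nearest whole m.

Let the plane be z = a·x + b·y + c.
TP3−TP2: −11a + 451b = −181;  TP4−TP2: −236a + 100b = −27.4.
Solving gives a = −0.05452, b = −0.40266.
Then c = 731.2 − a·641 − b·97 = 805.20.
At (-69, 597): z_contact = 3.8 − 240.4 + 805.20 = 568.6 m.
Depth below ground = 698 − 568.6 = 129 m.

129 m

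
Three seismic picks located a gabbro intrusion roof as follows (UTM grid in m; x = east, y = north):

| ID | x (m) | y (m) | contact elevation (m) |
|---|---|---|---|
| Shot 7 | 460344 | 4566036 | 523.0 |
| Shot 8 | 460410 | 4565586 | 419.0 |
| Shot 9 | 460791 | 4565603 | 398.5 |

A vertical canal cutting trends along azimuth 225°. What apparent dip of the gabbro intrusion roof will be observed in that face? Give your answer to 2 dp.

Two edge vectors: Shot 7→Shot 8 = (66, -450, -104), Shot 7→Shot 9 = (447, -433, -124.5).
Normal n = (Shot 7→Shot 8) × (Shot 7→Shot 9) = (10993, -38271, 172572).
So ∂z/∂x = −n_x/n_z = −0.06370 and ∂z/∂y = −n_y/n_z = 0.22177.
Unit vector along 225° is (sin 225°, cos 225°) = (-0.7071, -0.7071).
Slope in that direction = a·(-0.7071) + b·(-0.7071) = −0.11177.
Apparent dip = arctan|0.11177| = 6.38° (true dip is 13.0°, so apparent ≤ true as expected).

6.38°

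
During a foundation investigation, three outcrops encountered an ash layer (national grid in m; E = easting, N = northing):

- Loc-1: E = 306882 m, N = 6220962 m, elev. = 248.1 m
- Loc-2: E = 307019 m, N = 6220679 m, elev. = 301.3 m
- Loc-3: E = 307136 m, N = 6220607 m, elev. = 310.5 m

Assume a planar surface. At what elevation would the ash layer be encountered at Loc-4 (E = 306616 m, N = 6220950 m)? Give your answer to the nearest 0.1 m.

Let the plane be z = a·E + b·N + c.
Loc-2−Loc-1: 137a − 283b = 53.2;  Loc-3−Loc-1: 254a − 355b = 62.4.
Solving gives a = −0.052772401, b = −0.213532929.
Then c = 248.1 − a·306882 − b·6220962 = 1344823.24.
At (306616, 6220950): z = −16180.9 − 1328377.7 + 1344823.24 = 264.7 m.

264.7 m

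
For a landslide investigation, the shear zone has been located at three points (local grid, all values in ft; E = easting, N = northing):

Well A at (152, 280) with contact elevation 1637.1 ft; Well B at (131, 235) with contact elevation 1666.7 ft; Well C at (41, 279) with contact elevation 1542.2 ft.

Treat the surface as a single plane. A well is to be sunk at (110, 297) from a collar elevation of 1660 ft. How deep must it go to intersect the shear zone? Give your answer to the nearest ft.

77 ft

Two edge vectors: Well A→Well B = (-21, -45, 29.6), Well A→Well C = (-111, -1, -94.9).
Normal n = (Well A→Well B) × (Well A→Well C) = (4300.1, -5278.5, -4974).
So ∂z/∂E = −n_x/n_z = 0.86452 and ∂z/∂N = −n_y/n_z = −1.06122.
Intercept c from Well A: 1637.1 − 131.41 + 297.14 = 1802.83.
At (110, 297): z_contact = 95.1 − 315.2 + 1802.83 = 1582.7 ft.
Depth below ground = 1660 − 1582.7 = 77 ft.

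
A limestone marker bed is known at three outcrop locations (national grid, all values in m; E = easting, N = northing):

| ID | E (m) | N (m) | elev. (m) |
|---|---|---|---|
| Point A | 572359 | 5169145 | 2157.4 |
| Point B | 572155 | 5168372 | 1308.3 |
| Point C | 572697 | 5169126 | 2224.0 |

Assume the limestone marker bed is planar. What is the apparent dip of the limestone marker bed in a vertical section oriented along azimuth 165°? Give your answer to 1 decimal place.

Let the plane be z = a·E + b·N + c.
Point B−Point A: −204a − 773b = −849.1;  Point C−Point A: 338a − 19b = 66.6.
Solving gives a = 0.25501, b = 1.03115.
Unit vector along 165° is (sin 165°, cos 165°) = (0.2588, -0.9659).
Slope in that direction = a·(0.2588) + b·(-0.9659) = −0.93001.
Apparent dip = arctan|0.93001| = 42.9° (true dip is 46.7°, so apparent ≤ true as expected).

42.9°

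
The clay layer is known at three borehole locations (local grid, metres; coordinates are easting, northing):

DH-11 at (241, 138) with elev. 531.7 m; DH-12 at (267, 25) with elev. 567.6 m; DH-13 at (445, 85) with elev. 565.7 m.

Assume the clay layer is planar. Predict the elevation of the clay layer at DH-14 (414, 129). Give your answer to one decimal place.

549.9 m

Let the plane be z = a·easting + b·northing + c.
DH-12−DH-11: 26a − 113b = 35.9;  DH-13−DH-11: 204a − 53b = 34.
Solving gives a = 0.08948, b = −0.29711.
Then c = 531.7 − a·241 − b·138 = 551.14.
At (414, 129): z = 37.0 − 38.3 + 551.14 = 549.9 m.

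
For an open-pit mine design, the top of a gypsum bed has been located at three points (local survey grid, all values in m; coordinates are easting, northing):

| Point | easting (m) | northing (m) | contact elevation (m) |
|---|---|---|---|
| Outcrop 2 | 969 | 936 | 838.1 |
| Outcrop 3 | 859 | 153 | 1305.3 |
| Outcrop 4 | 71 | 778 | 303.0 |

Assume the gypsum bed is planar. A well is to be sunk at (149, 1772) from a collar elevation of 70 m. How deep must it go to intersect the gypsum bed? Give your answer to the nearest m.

Let the plane be z = a·easting + b·northing + c.
Outcrop 3−Outcrop 2: −110a − 783b = 467.2;  Outcrop 4−Outcrop 2: −898a − 158b = −535.1.
Solving gives a = 0.71863, b = −0.69764.
Then c = 838.1 − a·969 − b·936 = 794.74.
At (149, 1772): z_contact = 107.1 − 1236.2 + 794.74 = -334.4 m.
Depth below ground = 70 − (-334.4) = 404 m.

404 m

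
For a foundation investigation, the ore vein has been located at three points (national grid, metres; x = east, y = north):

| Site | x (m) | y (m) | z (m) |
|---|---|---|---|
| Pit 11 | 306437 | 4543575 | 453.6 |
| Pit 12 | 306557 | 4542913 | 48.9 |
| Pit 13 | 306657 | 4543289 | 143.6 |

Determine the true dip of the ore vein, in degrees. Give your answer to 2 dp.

42.89°

Let the plane be z = a·x + b·y + c.
Pit 12−Pit 11: 120a − 662b = −404.7;  Pit 13−Pit 11: 220a − 286b = −310.
Solving gives a = −0.80377, b = 0.46563.
Gradient magnitude |∇z| = √(a² + b²) = √(0.64605 + 0.21681) = 0.92890.
True dip = arctan(0.92890) = 42.89°, dipping toward ESE (azimuth ≈ 120°).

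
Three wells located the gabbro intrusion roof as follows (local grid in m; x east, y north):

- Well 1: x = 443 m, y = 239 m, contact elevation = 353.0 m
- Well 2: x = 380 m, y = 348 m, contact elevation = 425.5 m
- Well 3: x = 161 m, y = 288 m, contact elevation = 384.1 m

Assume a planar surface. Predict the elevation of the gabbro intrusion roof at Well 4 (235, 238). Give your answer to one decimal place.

Let the plane be z = a·x + b·y + c.
Well 2−Well 1: −63a + 109b = 72.5;  Well 3−Well 1: −282a + 49b = 31.1.
Solving gives a = 0.00588, b = 0.66854.
Then c = 353 − a·443 − b·239 = 190.61.
At (235, 238): z = 1.4 + 159.1 + 190.61 = 351.1 m.

351.1 m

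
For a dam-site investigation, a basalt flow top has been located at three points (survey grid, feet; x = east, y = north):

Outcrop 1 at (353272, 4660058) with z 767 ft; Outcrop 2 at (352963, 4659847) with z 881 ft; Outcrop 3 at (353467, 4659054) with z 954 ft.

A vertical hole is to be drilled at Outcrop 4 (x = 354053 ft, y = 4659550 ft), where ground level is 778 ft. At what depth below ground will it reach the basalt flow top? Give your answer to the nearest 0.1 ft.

Let the plane be z = a·x + b·y + c.
Outcrop 2−Outcrop 1: −309a − 211b = 114;  Outcrop 3−Outcrop 1: 195a − 1004b = 187.
Solving gives a = −0.213440681, b = −0.227710092.
Then c = 767 − a·353272 − b·4660058 = 1137311.85.
At (354053, 4659550): z_contact = −75569.31 − 1061026.56 + 1137311.85 = 715.98 ft.
Depth below ground = 778 − 715.98 = 62.0 ft.

62.0 ft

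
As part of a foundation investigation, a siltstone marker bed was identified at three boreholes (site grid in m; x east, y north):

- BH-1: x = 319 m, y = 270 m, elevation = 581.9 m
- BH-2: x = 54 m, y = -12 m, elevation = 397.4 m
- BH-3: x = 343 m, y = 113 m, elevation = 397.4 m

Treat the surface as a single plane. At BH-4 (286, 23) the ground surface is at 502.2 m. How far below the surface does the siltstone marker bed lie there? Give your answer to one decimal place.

Two edge vectors: BH-1→BH-2 = (-265, -282, -184.5), BH-1→BH-3 = (24, -157, -184.5).
Normal n = (BH-1→BH-2) × (BH-1→BH-3) = (23062.5, -53320.5, 48373).
So ∂z/∂x = −n_x/n_z = −0.47676 and ∂z/∂y = −n_y/n_z = 1.10228.
Intercept c from BH-1: 581.9 + 152.09 − 297.62 = 436.37.
At (286, 23): z_contact = −136.35 + 25.35 + 436.37 = 325.37 m.
Depth below ground = 502.2 − 325.37 = 176.8 m.

176.8 m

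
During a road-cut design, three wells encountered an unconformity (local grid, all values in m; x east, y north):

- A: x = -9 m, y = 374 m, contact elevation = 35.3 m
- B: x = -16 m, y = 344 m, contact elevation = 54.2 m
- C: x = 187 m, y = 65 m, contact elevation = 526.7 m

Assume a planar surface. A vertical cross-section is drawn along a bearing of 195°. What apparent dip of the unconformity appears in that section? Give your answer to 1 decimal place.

29.7°

Let the plane be z = a·x + b·y + c.
B−A: −7a − 30b = 18.9;  C−A: 196a − 309b = 491.4.
Solving gives a = 1.10679, b = −0.88825.
Unit vector along 195° is (sin 195°, cos 195°) = (-0.2588, -0.9659).
Slope in that direction = a·(-0.2588) + b·(-0.9659) = 0.57153.
Apparent dip = arctan|0.57153| = 29.7° (true dip is 54.8°, so apparent ≤ true as expected).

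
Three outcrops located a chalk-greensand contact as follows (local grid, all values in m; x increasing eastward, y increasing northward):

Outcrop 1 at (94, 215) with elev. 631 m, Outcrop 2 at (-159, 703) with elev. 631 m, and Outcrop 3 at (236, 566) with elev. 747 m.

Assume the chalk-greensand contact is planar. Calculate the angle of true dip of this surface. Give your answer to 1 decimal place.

22.0°

Let the plane be z = a·x + b·y + c.
Outcrop 2−Outcrop 1: −253a + 488b = 0;  Outcrop 3−Outcrop 1: 142a + 351b = 116.
Solving gives a = 0.35805, b = 0.18563.
Gradient magnitude |∇z| = √(a² + b²) = √(0.12820 + 0.03446) = 0.40331.
True dip = arctan(0.40331) = 22.0°, dipping toward WSW (azimuth ≈ 243°).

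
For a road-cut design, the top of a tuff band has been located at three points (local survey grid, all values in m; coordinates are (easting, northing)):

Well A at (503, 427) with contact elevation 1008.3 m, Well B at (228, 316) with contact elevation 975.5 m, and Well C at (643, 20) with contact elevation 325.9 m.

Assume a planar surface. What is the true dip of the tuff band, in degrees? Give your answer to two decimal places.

57.76°

Let the plane be z = a·E + b·N + c.
Well B−Well A: −275a − 111b = −32.8;  Well C−Well A: 140a − 407b = −682.4.
Solving gives a = −0.48952, b = 1.50827.
Gradient magnitude |∇z| = √(a² + b²) = √(0.23963 + 2.27489) = 1.58572.
True dip = arctan(1.58572) = 57.76°, dipping toward SSE (azimuth ≈ 162°).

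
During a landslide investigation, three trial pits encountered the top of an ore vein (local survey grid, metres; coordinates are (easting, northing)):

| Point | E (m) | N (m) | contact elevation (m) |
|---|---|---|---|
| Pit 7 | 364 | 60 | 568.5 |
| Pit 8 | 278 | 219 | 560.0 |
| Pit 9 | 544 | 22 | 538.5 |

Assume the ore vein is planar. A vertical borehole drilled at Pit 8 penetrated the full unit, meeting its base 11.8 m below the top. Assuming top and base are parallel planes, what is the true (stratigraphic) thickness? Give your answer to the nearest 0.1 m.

11.4 m

Two edge vectors: Pit 7→Pit 8 = (-86, 159, -8.5), Pit 7→Pit 9 = (180, -38, -30).
Normal n = (Pit 7→Pit 8) × (Pit 7→Pit 9) = (-5093, -4110, -25352).
So ∂z/∂E = −n_x/n_z = −0.20089 and ∂z/∂N = −n_y/n_z = −0.16212.
|∇z| = √(a²+b²) = 0.25815, so dip δ = arctan(0.25815) = 14.47°.
True thickness = vertical thickness × cos δ = 11.8 × cos 14.47° = 11.4 m.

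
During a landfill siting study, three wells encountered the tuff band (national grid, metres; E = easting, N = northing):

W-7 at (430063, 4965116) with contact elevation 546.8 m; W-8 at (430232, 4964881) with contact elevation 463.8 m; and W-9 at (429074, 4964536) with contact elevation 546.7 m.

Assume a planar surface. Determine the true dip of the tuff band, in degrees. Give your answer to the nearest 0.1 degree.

16.1°

Let the plane be z = a·E + b·N + c.
W-8−W-7: 169a − 235b = −83;  W-9−W-7: −989a − 580b = −0.1.
Solving gives a = −0.14562, b = 0.24847.
Gradient magnitude |∇z| = √(a² + b²) = √(0.02120 + 0.06174) = 0.28800.
True dip = arctan(0.28800) = 16.1°, dipping toward SSE (azimuth ≈ 150°).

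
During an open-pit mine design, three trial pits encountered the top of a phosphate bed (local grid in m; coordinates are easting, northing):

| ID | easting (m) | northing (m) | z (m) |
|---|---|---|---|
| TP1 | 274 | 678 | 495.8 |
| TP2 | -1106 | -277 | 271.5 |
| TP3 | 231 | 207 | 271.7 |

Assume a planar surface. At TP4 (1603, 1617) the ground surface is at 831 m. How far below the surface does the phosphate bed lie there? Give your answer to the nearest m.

Let the plane be z = a·easting + b·northing + c.
TP2−TP1: −1380a − 955b = −224.3;  TP3−TP1: −43a − 471b = −224.1.
Solving gives a = −0.17797, b = 0.49204.
Then c = 495.8 − a·274 − b·678 = 210.96.
At (1603, 1617): z_contact = −285.3 + 795.6 + 210.96 = 721.3 m.
Depth below ground = 831 − 721.3 = 110 m.

110 m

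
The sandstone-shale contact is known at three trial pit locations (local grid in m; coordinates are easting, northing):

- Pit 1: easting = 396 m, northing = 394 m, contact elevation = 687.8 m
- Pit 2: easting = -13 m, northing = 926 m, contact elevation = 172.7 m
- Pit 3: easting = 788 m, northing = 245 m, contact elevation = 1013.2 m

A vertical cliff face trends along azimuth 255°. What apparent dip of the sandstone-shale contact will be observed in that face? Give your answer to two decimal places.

27.02°

Let the plane be z = a·easting + b·northing + c.
Pit 2−Pit 1: −409a + 532b = −515.1;  Pit 3−Pit 1: 392a − 149b = 325.4.
Solving gives a = 0.65285, b = −0.46632.
Unit vector along 255° is (sin 255°, cos 255°) = (-0.9659, -0.2588).
Slope in that direction = a·(-0.9659) + b·(-0.2588) = −0.50991.
Apparent dip = arctan|0.50991| = 27.02° (true dip is 38.7°, so apparent ≤ true as expected).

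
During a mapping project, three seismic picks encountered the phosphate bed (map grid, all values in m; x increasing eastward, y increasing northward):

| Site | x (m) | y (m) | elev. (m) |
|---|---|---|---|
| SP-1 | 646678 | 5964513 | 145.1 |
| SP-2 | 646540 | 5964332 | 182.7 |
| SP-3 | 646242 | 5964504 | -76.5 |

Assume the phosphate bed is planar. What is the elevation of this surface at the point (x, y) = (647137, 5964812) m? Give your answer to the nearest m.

203 m

Two edge vectors: SP-1→SP-2 = (-138, -181, 37.6), SP-1→SP-3 = (-436, -9, -221.6).
Normal n = (SP-1→SP-2) × (SP-1→SP-3) = (40448, -46974.4, -77674).
So ∂z/∂x = −n_x/n_z = 0.52074053 and ∂z/∂y = −n_y/n_z = −0.60476350.
Intercept c from SP-1: 145.1 − 336751.45 + 3607119.75 = 3270513.41.
At (647137, 5964812): z = 336990.5 − 3607300.6 + 3270513.41 = 203.3 m.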